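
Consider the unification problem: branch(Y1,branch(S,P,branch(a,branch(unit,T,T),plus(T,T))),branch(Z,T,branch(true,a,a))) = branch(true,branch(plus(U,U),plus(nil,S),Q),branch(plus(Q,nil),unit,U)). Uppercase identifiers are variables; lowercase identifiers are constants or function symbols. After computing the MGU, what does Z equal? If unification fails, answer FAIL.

plus(branch(a,branch(unit,unit,unit),plus(unit,unit)),nil)

Decompose branch/3: Y1 = true,  branch(S,P,branch(a,branch(unit,T,T),plus(T,T))) = branch(plus(U,U),plus(nil,S),Q),  branch(Z,T,branch(true,a,a)) = branch(plus(Q,nil),unit,U).
Bind Y1 := true; no other remaining equation mentions Y1.
Decompose branch/3: S = plus(U,U),  P = plus(nil,S),  branch(a,branch(unit,T,T),plus(T,T)) = Q.
Bind S := plus(U,U); substituting into the one remaining equation that mentions S gives: P = plus(nil,plus(U,U)).
Bind P := plus(nil,plus(U,U)); no other remaining equation mentions P.
Bind Q := branch(a,branch(unit,T,T),plus(T,T)); substituting into the remaining equation gives: branch(Z,T,branch(true,a,a)) = branch(plus(branch(a,branch(unit,T,T),plus(T,T)),nil),unit,U).
Decompose branch/3: Z = plus(branch(a,branch(unit,T,T),plus(T,T)),nil),  T = unit,  branch(true,a,a) = U.
Bind Z := plus(branch(a,branch(unit,T,T),plus(T,T)),nil); no other remaining equation mentions Z.
Bind T := unit; no other remaining equation mentions T. Substituting into the earlier bindings gives Q := branch(a,branch(unit,unit,unit),plus(unit,unit)), Z := plus(branch(a,branch(unit,unit,unit),plus(unit,unit)),nil).
Bind U := branch(true,a,a). Substituting into the earlier bindings gives S := plus(branch(true,a,a),branch(true,a,a)), P := plus(nil,plus(branch(true,a,a),branch(true,a,a))).
MGU = { Y1 := true, S := plus(branch(true,a,a),branch(true,a,a)), P := plus(nil,plus(branch(true,a,a),branch(true,a,a))), Q := branch(a,branch(unit,unit,unit),plus(unit,unit)), Z := plus(branch(a,branch(unit,unit,unit),plus(unit,unit)),nil), T := unit, U := branch(true,a,a) }, so Z := plus(branch(a,branch(unit,unit,unit),plus(unit,unit)),nil).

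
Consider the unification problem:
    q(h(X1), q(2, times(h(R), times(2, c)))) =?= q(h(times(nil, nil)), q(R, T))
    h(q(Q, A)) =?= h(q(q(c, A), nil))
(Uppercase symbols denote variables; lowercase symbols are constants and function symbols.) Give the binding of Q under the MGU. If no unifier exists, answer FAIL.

Decompose q/2: h(X1) =?= h(times(nil, nil)),  q(2, times(h(R), times(2, c))) =?= q(R, T).
Decompose h/1: X1 =?= times(nil, nil).
Bind X1 := times(nil, nil); no other remaining equation mentions X1.
Decompose q/2: 2 =?= R,  times(h(R), times(2, c)) =?= T.
Bind R := 2; substituting into the one remaining equation that mentions R gives: times(h(2), times(2, c)) =?= T.
Bind T := times(h(2), times(2, c)); no other remaining equation mentions T.
Decompose h/1: q(Q, A) =?= q(q(c, A), nil).
Decompose q/2: Q =?= q(c, A),  A =?= nil.
Bind Q := q(c, A); no other remaining equation mentions Q.
Bind A := nil. Substituting into the earlier binding gives Q := q(c, nil).
MGU = { X1 := times(nil, nil), R := 2, T := times(h(2), times(2, c)), Q := q(c, nil), A := nil }, so Q := q(c, nil).

q(c, nil)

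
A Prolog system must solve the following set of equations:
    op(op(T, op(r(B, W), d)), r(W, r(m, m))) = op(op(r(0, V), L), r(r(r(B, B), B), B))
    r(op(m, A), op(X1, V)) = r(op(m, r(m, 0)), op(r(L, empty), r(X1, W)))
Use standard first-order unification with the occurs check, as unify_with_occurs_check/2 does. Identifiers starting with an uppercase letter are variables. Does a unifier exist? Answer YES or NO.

YES

Decompose op/2: op(T, op(r(B, W), d)) = op(r(0, V), L),  r(W, r(m, m)) = r(r(r(B, B), B), B).
Decompose op/2: T = r(0, V),  op(r(B, W), d) = L.
Bind T := r(0, V); no other remaining equation mentions T.
Bind L := op(r(B, W), d); substituting into the one remaining equation that mentions L gives: r(op(m, A), op(X1, V)) = r(op(m, r(m, 0)), op(r(op(r(B, W), d), empty), r(X1, W))).
Decompose r/2: W = r(r(B, B), B),  r(m, m) = B.
Bind W := r(r(B, B), B); substituting into the one remaining equation that mentions W gives: r(op(m, A), op(X1, V)) = r(op(m, r(m, 0)), op(r(op(r(B, r(r(B, B), B)), d), empty), r(X1, r(r(B, B), B)))). Substituting into the earlier binding gives L := op(r(B, r(r(B, B), B)), d).
Bind B := r(m, m); substituting into the remaining equation gives: r(op(m, A), op(X1, V)) = r(op(m, r(m, 0)), op(r(op(r(r(m, m), r(r(r(m, m), r(m, m)), r(m, m))), d), empty), r(X1, r(r(r(m, m), r(m, m)), r(m, m))))). Substituting into the earlier bindings gives L := op(r(r(m, m), r(r(r(m, m), r(m, m)), r(m, m))), d), W := r(r(r(m, m), r(m, m)), r(m, m)).
Decompose r/2: op(m, A) = op(m, r(m, 0)),  op(X1, V) = op(r(op(r(r(m, m), r(r(r(m, m), r(m, m)), r(m, m))), d), empty), r(X1, r(r(r(m, m), r(m, m)), r(m, m)))).
Decompose op/2: m = m,  A = r(m, 0).
Delete trivial equation m = m.
Bind A := r(m, 0); no other remaining equation mentions A.
Decompose op/2: X1 = r(op(r(r(m, m), r(r(r(m, m), r(m, m)), r(m, m))), d), empty),  V = r(X1, r(r(r(m, m), r(m, m)), r(m, m))).
Bind X1 := r(op(r(r(m, m), r(r(r(m, m), r(m, m)), r(m, m))), d), empty); substituting into the remaining equation gives: V = r(r(op(r(r(m, m), r(r(r(m, m), r(m, m)), r(m, m))), d), empty), r(r(r(m, m), r(m, m)), r(m, m))).
Bind V := r(r(op(r(r(m, m), r(r(r(m, m), r(m, m)), r(m, m))), d), empty), r(r(r(m, m), r(m, m)), r(m, m))). Substituting into the earlier binding gives T := r(0, r(r(op(r(r(m, m), r(r(r(m, m), r(m, m)), r(m, m))), d), empty), r(r(r(m, m), r(m, m)), r(m, m)))).
No equations remain and no clash or occurs-check failure arose, so a unifier exists.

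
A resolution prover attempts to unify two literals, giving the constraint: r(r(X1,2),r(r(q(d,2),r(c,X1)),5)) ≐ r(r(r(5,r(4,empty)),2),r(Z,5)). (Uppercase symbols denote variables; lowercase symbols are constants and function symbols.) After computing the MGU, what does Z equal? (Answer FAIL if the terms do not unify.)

Decompose r/2: r(X1,2) ≐ r(r(5,r(4,empty)),2),  r(r(q(d,2),r(c,X1)),5) ≐ r(Z,5).
Decompose r/2: X1 ≐ r(5,r(4,empty)),  2 ≐ 2.
Bind X1 := r(5,r(4,empty)); substituting into the one remaining equation that mentions X1 gives: r(r(q(d,2),r(c,r(5,r(4,empty)))),5) ≐ r(Z,5).
Delete trivial equation 2 ≐ 2.
Decompose r/2: r(q(d,2),r(c,r(5,r(4,empty)))) ≐ Z,  5 ≐ 5.
Bind Z := r(q(d,2),r(c,r(5,r(4,empty)))); no other remaining equation mentions Z.
Delete trivial equation 5 ≐ 5.
MGU = { X1 := r(5,r(4,empty)), Z := r(q(d,2),r(c,r(5,r(4,empty)))) }, so Z := r(q(d,2),r(c,r(5,r(4,empty)))).

r(q(d,2),r(c,r(5,r(4,empty))))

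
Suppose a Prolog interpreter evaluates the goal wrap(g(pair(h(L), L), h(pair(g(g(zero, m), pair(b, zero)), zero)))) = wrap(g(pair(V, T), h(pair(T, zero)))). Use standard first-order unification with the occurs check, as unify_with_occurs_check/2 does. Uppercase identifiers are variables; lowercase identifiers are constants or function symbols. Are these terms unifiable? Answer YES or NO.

YES

Decompose wrap/1: g(pair(h(L), L), h(pair(g(g(zero, m), pair(b, zero)), zero))) = g(pair(V, T), h(pair(T, zero))).
Decompose g/2: pair(h(L), L) = pair(V, T),  h(pair(g(g(zero, m), pair(b, zero)), zero)) = h(pair(T, zero)).
Decompose pair/2: h(L) = V,  L = T.
Bind V := h(L); no other remaining equation mentions V.
Bind L := T; no other remaining equation mentions L. Substituting into the earlier binding gives V := h(T).
Decompose h/1: pair(g(g(zero, m), pair(b, zero)), zero) = pair(T, zero).
Decompose pair/2: g(g(zero, m), pair(b, zero)) = T,  zero = zero.
Bind T := g(g(zero, m), pair(b, zero)); no other remaining equation mentions T. Substituting into the earlier bindings gives V := h(g(g(zero, m), pair(b, zero))), L := g(g(zero, m), pair(b, zero)).
Delete trivial equation zero = zero.
No equations remain and no clash or occurs-check failure arose, so a unifier exists.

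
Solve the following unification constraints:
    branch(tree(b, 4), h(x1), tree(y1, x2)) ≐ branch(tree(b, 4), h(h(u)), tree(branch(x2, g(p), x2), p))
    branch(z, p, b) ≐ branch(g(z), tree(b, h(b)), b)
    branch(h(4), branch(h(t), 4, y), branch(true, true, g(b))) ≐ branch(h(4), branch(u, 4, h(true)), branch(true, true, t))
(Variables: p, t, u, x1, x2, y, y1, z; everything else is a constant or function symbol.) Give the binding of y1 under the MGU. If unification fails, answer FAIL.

FAIL

Decompose branch/3: tree(b, 4) ≐ tree(b, 4),  h(x1) ≐ h(h(u)),  tree(y1, x2) ≐ tree(branch(x2, g(p), x2), p).
Delete trivial equation tree(b, 4) ≐ tree(b, 4).
Decompose h/1: x1 ≐ h(u).
Bind x1 := h(u); no other remaining equation mentions x1.
Decompose tree/2: y1 ≐ branch(x2, g(p), x2),  x2 ≐ p.
Bind y1 := branch(x2, g(p), x2); no other remaining equation mentions y1.
Bind x2 := p; no other remaining equation mentions x2. Substituting into the earlier binding gives y1 := branch(p, g(p), p).
Decompose branch/3: z ≐ g(z),  p ≐ tree(b, h(b)),  b ≐ b.
Occurs check fails: z occurs in g(z); the equation z ≐ g(z) has no finite solution.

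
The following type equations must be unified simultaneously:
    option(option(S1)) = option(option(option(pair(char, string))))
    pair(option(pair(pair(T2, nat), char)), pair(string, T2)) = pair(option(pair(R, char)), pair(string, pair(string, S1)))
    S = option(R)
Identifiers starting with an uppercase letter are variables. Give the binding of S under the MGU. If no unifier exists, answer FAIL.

Decompose option/1: option(S1) = option(option(pair(char, string))).
Decompose option/1: S1 = option(pair(char, string)).
Bind S1 := option(pair(char, string)); substituting into the one remaining equation that mentions S1 gives: pair(option(pair(pair(T2, nat), char)), pair(string, T2)) = pair(option(pair(R, char)), pair(string, pair(string, option(pair(char, string))))).
Decompose pair/2: option(pair(pair(T2, nat), char)) = option(pair(R, char)),  pair(string, T2) = pair(string, pair(string, option(pair(char, string)))).
Decompose option/1: pair(pair(T2, nat), char) = pair(R, char).
Decompose pair/2: pair(T2, nat) = R,  char = char.
Bind R := pair(T2, nat); substituting into the one remaining equation that mentions R gives: S = option(pair(T2, nat)).
Delete trivial equation char = char.
Decompose pair/2: string = string,  T2 = pair(string, option(pair(char, string))).
Delete trivial equation string = string.
Bind T2 := pair(string, option(pair(char, string))); substituting into the remaining equation gives: S = option(pair(pair(string, option(pair(char, string))), nat)). Substituting into the earlier binding gives R := pair(pair(string, option(pair(char, string))), nat).
Bind S := option(pair(pair(string, option(pair(char, string))), nat)).
MGU = { S1 ↦ option(pair(char, string)), R ↦ pair(pair(string, option(pair(char, string))), nat), T2 ↦ pair(string, option(pair(char, string))), S ↦ option(pair(pair(string, option(pair(char, string))), nat)) }, so S ↦ option(pair(pair(string, option(pair(char, string))), nat)).

option(pair(pair(string, option(pair(char, string))), nat))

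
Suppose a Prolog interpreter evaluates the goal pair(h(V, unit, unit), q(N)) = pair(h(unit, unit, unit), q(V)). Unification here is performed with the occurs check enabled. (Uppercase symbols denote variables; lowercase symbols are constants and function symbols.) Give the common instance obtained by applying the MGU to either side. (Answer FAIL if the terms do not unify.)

pair(h(unit, unit, unit), q(unit))

Decompose pair/2: h(V, unit, unit) = h(unit, unit, unit),  q(N) = q(V).
Decompose h/3: V = unit,  unit = unit,  unit = unit.
Bind V := unit; substituting into the one remaining equation that mentions V gives: q(N) = q(unit).
Delete trivial equation unit = unit.
Delete trivial equation unit = unit.
Decompose q/1: N = unit.
Bind N := unit.
Applying the MGU to either side gives pair(h(unit, unit, unit), q(unit)).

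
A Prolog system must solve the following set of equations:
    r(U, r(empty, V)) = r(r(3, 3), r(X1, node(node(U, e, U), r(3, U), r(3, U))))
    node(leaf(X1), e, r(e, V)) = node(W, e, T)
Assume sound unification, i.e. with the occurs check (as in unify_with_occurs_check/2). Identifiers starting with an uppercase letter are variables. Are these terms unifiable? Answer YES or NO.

YES

Decompose r/2: U = r(3, 3),  r(empty, V) = r(X1, node(node(U, e, U), r(3, U), r(3, U))).
Bind U := r(3, 3); substituting into the one remaining equation that mentions U gives: r(empty, V) = r(X1, node(node(r(3, 3), e, r(3, 3)), r(3, r(3, 3)), r(3, r(3, 3)))).
Decompose r/2: empty = X1,  V = node(node(r(3, 3), e, r(3, 3)), r(3, r(3, 3)), r(3, r(3, 3))).
Bind X1 := empty; substituting into the one remaining equation that mentions X1 gives: node(leaf(empty), e, r(e, V)) = node(W, e, T).
Bind V := node(node(r(3, 3), e, r(3, 3)), r(3, r(3, 3)), r(3, r(3, 3))); substituting into the remaining equation gives: node(leaf(empty), e, r(e, node(node(r(3, 3), e, r(3, 3)), r(3, r(3, 3)), r(3, r(3, 3))))) = node(W, e, T).
Decompose node/3: leaf(empty) = W,  e = e,  r(e, node(node(r(3, 3), e, r(3, 3)), r(3, r(3, 3)), r(3, r(3, 3)))) = T.
Bind W := leaf(empty); no other remaining equation mentions W.
Delete trivial equation e = e.
Bind T := r(e, node(node(r(3, 3), e, r(3, 3)), r(3, r(3, 3)), r(3, r(3, 3)))).
No equations remain and no clash or occurs-check failure arose, so a unifier exists.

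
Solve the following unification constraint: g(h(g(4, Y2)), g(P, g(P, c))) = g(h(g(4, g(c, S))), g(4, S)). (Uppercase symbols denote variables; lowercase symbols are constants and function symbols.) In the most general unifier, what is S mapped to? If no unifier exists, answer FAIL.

g(4, c)

Decompose g/2: h(g(4, Y2)) = h(g(4, g(c, S))),  g(P, g(P, c)) = g(4, S).
Decompose h/1: g(4, Y2) = g(4, g(c, S)).
Decompose g/2: 4 = 4,  Y2 = g(c, S).
Delete trivial equation 4 = 4.
Bind Y2 := g(c, S); no other remaining equation mentions Y2.
Decompose g/2: P = 4,  g(P, c) = S.
Bind P := 4; substituting into the remaining equation gives: g(4, c) = S.
Bind S := g(4, c). Substituting into the earlier binding gives Y2 := g(c, g(4, c)).
MGU = { Y2 := g(c, g(4, c)), P := 4, S := g(4, c) }, so S := g(4, c).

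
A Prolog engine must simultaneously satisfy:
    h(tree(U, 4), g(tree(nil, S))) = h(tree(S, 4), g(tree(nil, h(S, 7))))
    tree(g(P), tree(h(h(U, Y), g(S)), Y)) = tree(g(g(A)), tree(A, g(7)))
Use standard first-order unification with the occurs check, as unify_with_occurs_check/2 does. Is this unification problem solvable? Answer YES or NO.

NO

Decompose h/2: tree(U, 4) = tree(S, 4),  g(tree(nil, S)) = g(tree(nil, h(S, 7))).
Decompose tree/2: U = S,  4 = 4.
Bind U := S; substituting into the one remaining equation that mentions U gives: tree(g(P), tree(h(h(S, Y), g(S)), Y)) = tree(g(g(A)), tree(A, g(7))).
Delete trivial equation 4 = 4.
Decompose g/1: tree(nil, S) = tree(nil, h(S, 7)).
Decompose tree/2: nil = nil,  S = h(S, 7).
Delete trivial equation nil = nil.
Occurs check fails: S occurs in h(S, 7); the equation S = h(S, 7) has no finite solution.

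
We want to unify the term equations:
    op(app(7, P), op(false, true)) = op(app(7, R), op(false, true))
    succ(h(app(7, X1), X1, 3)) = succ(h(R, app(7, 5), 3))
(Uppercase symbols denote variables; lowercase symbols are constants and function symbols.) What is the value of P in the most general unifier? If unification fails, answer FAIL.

app(7, app(7, 5))

Decompose op/2: app(7, P) = app(7, R),  op(false, true) = op(false, true).
Decompose app/2: 7 = 7,  P = R.
Delete trivial equation 7 = 7.
Bind P := R; no other remaining equation mentions P.
Delete trivial equation op(false, true) = op(false, true).
Decompose succ/1: h(app(7, X1), X1, 3) = h(R, app(7, 5), 3).
Decompose h/3: app(7, X1) = R,  X1 = app(7, 5),  3 = 3.
Bind R := app(7, X1); no other remaining equation mentions R. Substituting into the earlier binding gives P := app(7, X1).
Bind X1 := app(7, 5); no other remaining equation mentions X1. Substituting into the earlier bindings gives P := app(7, app(7, 5)), R := app(7, app(7, 5)).
Delete trivial equation 3 = 3.
MGU = { P -> app(7, app(7, 5)), R -> app(7, app(7, 5)), X1 -> app(7, 5) }, so P -> app(7, app(7, 5)).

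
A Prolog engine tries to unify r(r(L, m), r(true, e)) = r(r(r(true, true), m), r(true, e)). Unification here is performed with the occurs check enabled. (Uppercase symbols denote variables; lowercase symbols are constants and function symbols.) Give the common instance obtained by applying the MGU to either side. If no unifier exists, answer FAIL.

Decompose r/2: r(L, m) = r(r(true, true), m),  r(true, e) = r(true, e).
Decompose r/2: L = r(true, true),  m = m.
Bind L := r(true, true); no other remaining equation mentions L.
Delete trivial equation m = m.
Delete trivial equation r(true, e) = r(true, e).
Applying the MGU to either side gives r(r(r(true, true), m), r(true, e)).

r(r(r(true, true), m), r(true, e))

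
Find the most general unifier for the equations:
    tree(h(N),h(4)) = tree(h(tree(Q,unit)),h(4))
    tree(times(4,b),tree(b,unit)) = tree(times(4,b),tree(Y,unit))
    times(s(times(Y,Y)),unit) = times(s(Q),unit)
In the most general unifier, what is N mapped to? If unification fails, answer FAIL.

tree(times(b,b),unit)

Decompose tree/2: h(N) = h(tree(Q,unit)),  h(4) = h(4).
Decompose h/1: N = tree(Q,unit).
Bind N := tree(Q,unit); no other remaining equation mentions N.
Delete trivial equation h(4) = h(4).
Decompose tree/2: times(4,b) = times(4,b),  tree(b,unit) = tree(Y,unit).
Delete trivial equation times(4,b) = times(4,b).
Decompose tree/2: b = Y,  unit = unit.
Bind Y := b; substituting into the one remaining equation that mentions Y gives: times(s(times(b,b)),unit) = times(s(Q),unit).
Delete trivial equation unit = unit.
Decompose times/2: s(times(b,b)) = s(Q),  unit = unit.
Decompose s/1: times(b,b) = Q.
Bind Q := times(b,b); no other remaining equation mentions Q. Substituting into the earlier binding gives N := tree(times(b,b),unit).
Delete trivial equation unit = unit.
MGU = { N -> tree(times(b,b),unit), Y -> b, Q -> times(b,b) }, so N -> tree(times(b,b),unit).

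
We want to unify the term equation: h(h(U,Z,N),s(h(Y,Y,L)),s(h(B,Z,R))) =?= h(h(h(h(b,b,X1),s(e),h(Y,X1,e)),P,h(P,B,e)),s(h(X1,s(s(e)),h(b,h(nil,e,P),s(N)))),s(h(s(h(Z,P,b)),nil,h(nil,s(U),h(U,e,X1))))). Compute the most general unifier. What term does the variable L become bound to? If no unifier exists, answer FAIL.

h(b,h(nil,e,nil),s(h(nil,s(h(nil,nil,b)),e)))

Decompose h/3: h(U,Z,N) =?= h(h(h(b,b,X1),s(e),h(Y,X1,e)),P,h(P,B,e)),  s(h(Y,Y,L)) =?= s(h(X1,s(s(e)),h(b,h(nil,e,P),s(N)))),  s(h(B,Z,R)) =?= s(h(s(h(Z,P,b)),nil,h(nil,s(U),h(U,e,X1)))).
Decompose h/3: U =?= h(h(b,b,X1),s(e),h(Y,X1,e)),  Z =?= P,  N =?= h(P,B,e).
Bind U := h(h(b,b,X1),s(e),h(Y,X1,e)); substituting into the one remaining equation that mentions U gives: s(h(B,Z,R)) =?= s(h(s(h(Z,P,b)),nil,h(nil,s(h(h(b,b,X1),s(e),h(Y,X1,e))),h(h(h(b,b,X1),s(e),h(Y,X1,e)),e,X1)))).
Bind Z := P; substituting into the one remaining equation that mentions Z gives: s(h(B,P,R)) =?= s(h(s(h(P,P,b)),nil,h(nil,s(h(h(b,b,X1),s(e),h(Y,X1,e))),h(h(h(b,b,X1),s(e),h(Y,X1,e)),e,X1)))).
Bind N := h(P,B,e); substituting into the one remaining equation that mentions N gives: s(h(Y,Y,L)) =?= s(h(X1,s(s(e)),h(b,h(nil,e,P),s(h(P,B,e))))).
Decompose s/1: h(Y,Y,L) =?= h(X1,s(s(e)),h(b,h(nil,e,P),s(h(P,B,e)))).
Decompose h/3: Y =?= X1,  Y =?= s(s(e)),  L =?= h(b,h(nil,e,P),s(h(P,B,e))).
Bind Y := X1; substituting into the 2 remaining equations that mention Y gives: X1 =?= s(s(e)),  s(h(B,P,R)) =?= s(h(s(h(P,P,b)),nil,h(nil,s(h(h(b,b,X1),s(e),h(X1,X1,e))),h(h(h(b,b,X1),s(e),h(X1,X1,e)),e,X1)))). Substituting into the earlier binding gives U := h(h(b,b,X1),s(e),h(X1,X1,e)).
Bind X1 := s(s(e)); substituting into the one remaining equation that mentions X1 gives: s(h(B,P,R)) =?= s(h(s(h(P,P,b)),nil,h(nil,s(h(h(b,b,s(s(e))),s(e),h(s(s(e)),s(s(e)),e))),h(h(h(b,b,s(s(e))),s(e),h(s(s(e)),s(s(e)),e)),e,s(s(e)))))). Substituting into the earlier bindings gives U := h(h(b,b,s(s(e))),s(e),h(s(s(e)),s(s(e)),e)), Y := s(s(e)).
Bind L := h(b,h(nil,e,P),s(h(P,B,e))); no other remaining equation mentions L.
Decompose s/1: h(B,P,R) =?= h(s(h(P,P,b)),nil,h(nil,s(h(h(b,b,s(s(e))),s(e),h(s(s(e)),s(s(e)),e))),h(h(h(b,b,s(s(e))),s(e),h(s(s(e)),s(s(e)),e)),e,s(s(e))))).
Decompose h/3: B =?= s(h(P,P,b)),  P =?= nil,  R =?= h(nil,s(h(h(b,b,s(s(e))),s(e),h(s(s(e)),s(s(e)),e))),h(h(h(b,b,s(s(e))),s(e),h(s(s(e)),s(s(e)),e)),e,s(s(e)))).
Bind B := s(h(P,P,b)); no other remaining equation mentions B. Substituting into the earlier bindings gives N := h(P,s(h(P,P,b)),e), L := h(b,h(nil,e,P),s(h(P,s(h(P,P,b)),e))).
Bind P := nil; no other remaining equation mentions P. Substituting into the earlier bindings gives Z := nil, N := h(nil,s(h(nil,nil,b)),e), L := h(b,h(nil,e,nil),s(h(nil,s(h(nil,nil,b)),e))), B := s(h(nil,nil,b)).
Bind R := h(nil,s(h(h(b,b,s(s(e))),s(e),h(s(s(e)),s(s(e)),e))),h(h(h(b,b,s(s(e))),s(e),h(s(s(e)),s(s(e)),e)),e,s(s(e)))).
MGU = { U ↦ h(h(b,b,s(s(e))),s(e),h(s(s(e)),s(s(e)),e)), Z ↦ nil, N ↦ h(nil,s(h(nil,nil,b)),e), Y ↦ s(s(e)), X1 ↦ s(s(e)), L ↦ h(b,h(nil,e,nil),s(h(nil,s(h(nil,nil,b)),e))), B ↦ s(h(nil,nil,b)), P ↦ nil, R ↦ h(nil,s(h(h(b,b,s(s(e))),s(e),h(s(s(e)),s(s(e)),e))),h(h(h(b,b,s(s(e))),s(e),h(s(s(e)),s(s(e)),e)),e,s(s(e)))) }, so L ↦ h(b,h(nil,e,nil),s(h(nil,s(h(nil,nil,b)),e))).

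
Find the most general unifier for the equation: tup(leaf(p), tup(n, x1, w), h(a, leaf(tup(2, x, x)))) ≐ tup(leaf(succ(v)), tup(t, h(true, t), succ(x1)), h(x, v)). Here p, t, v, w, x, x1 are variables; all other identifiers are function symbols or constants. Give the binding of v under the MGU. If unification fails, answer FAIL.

Decompose tup/3: leaf(p) ≐ leaf(succ(v)),  tup(n, x1, w) ≐ tup(t, h(true, t), succ(x1)),  h(a, leaf(tup(2, x, x))) ≐ h(x, v).
Decompose leaf/1: p ≐ succ(v).
Bind p := succ(v); no other remaining equation mentions p.
Decompose tup/3: n ≐ t,  x1 ≐ h(true, t),  w ≐ succ(x1).
Bind t := n; substituting into the one remaining equation that mentions t gives: x1 ≐ h(true, n).
Bind x1 := h(true, n); substituting into the one remaining equation that mentions x1 gives: w ≐ succ(h(true, n)).
Bind w := succ(h(true, n)); no other remaining equation mentions w.
Decompose h/2: a ≐ x,  leaf(tup(2, x, x)) ≐ v.
Bind x := a; substituting into the remaining equation gives: leaf(tup(2, a, a)) ≐ v.
Bind v := leaf(tup(2, a, a)). Substituting into the earlier binding gives p := succ(leaf(tup(2, a, a))).
MGU = { p ↦ succ(leaf(tup(2, a, a))), t ↦ n, x1 ↦ h(true, n), w ↦ succ(h(true, n)), x ↦ a, v ↦ leaf(tup(2, a, a)) }, so v ↦ leaf(tup(2, a, a)).

leaf(tup(2, a, a))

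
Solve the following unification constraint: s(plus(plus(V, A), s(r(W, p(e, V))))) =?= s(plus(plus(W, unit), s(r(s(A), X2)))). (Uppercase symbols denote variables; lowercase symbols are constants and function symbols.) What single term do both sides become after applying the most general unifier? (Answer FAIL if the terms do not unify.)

s(plus(plus(s(unit), unit), s(r(s(unit), p(e, s(unit))))))

Decompose s/1: plus(plus(V, A), s(r(W, p(e, V)))) =?= plus(plus(W, unit), s(r(s(A), X2))).
Decompose plus/2: plus(V, A) =?= plus(W, unit),  s(r(W, p(e, V))) =?= s(r(s(A), X2)).
Decompose plus/2: V =?= W,  A =?= unit.
Bind V := W; substituting into the one remaining equation that mentions V gives: s(r(W, p(e, W))) =?= s(r(s(A), X2)).
Bind A := unit; substituting into the remaining equation gives: s(r(W, p(e, W))) =?= s(r(s(unit), X2)).
Decompose s/1: r(W, p(e, W)) =?= r(s(unit), X2).
Decompose r/2: W =?= s(unit),  p(e, W) =?= X2.
Bind W := s(unit); substituting into the remaining equation gives: p(e, s(unit)) =?= X2. Substituting into the earlier binding gives V := s(unit).
Bind X2 := p(e, s(unit)).
Applying the MGU to either side gives s(plus(plus(s(unit), unit), s(r(s(unit), p(e, s(unit)))))).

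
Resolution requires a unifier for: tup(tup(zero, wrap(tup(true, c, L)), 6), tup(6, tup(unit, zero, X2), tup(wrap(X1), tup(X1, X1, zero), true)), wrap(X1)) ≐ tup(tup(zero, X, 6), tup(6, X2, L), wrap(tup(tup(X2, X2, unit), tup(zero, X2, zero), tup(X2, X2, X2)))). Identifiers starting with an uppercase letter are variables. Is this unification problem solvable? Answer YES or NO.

NO

Decompose tup/3: tup(zero, wrap(tup(true, c, L)), 6) ≐ tup(zero, X, 6),  tup(6, tup(unit, zero, X2), tup(wrap(X1), tup(X1, X1, zero), true)) ≐ tup(6, X2, L),  wrap(X1) ≐ wrap(tup(tup(X2, X2, unit), tup(zero, X2, zero), tup(X2, X2, X2))).
Decompose tup/3: zero ≐ zero,  wrap(tup(true, c, L)) ≐ X,  6 ≐ 6.
Delete trivial equation zero ≐ zero.
Bind X := wrap(tup(true, c, L)); no other remaining equation mentions X.
Delete trivial equation 6 ≐ 6.
Decompose tup/3: 6 ≐ 6,  tup(unit, zero, X2) ≐ X2,  tup(wrap(X1), tup(X1, X1, zero), true) ≐ L.
Delete trivial equation 6 ≐ 6.
Occurs check fails: X2 occurs in tup(unit, zero, X2); the equation X2 ≐ tup(unit, zero, X2) has no finite solution.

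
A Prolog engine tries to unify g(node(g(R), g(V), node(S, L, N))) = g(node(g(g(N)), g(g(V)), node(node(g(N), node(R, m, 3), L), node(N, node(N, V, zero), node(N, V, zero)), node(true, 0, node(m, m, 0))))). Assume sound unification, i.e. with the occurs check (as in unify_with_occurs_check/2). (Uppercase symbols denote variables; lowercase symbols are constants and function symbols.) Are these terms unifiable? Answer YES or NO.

Decompose g/1: node(g(R), g(V), node(S, L, N)) = node(g(g(N)), g(g(V)), node(node(g(N), node(R, m, 3), L), node(N, node(N, V, zero), node(N, V, zero)), node(true, 0, node(m, m, 0)))).
Decompose node/3: g(R) = g(g(N)),  g(V) = g(g(V)),  node(S, L, N) = node(node(g(N), node(R, m, 3), L), node(N, node(N, V, zero), node(N, V, zero)), node(true, 0, node(m, m, 0))).
Decompose g/1: R = g(N).
Bind R := g(N); substituting into the one remaining equation that mentions R gives: node(S, L, N) = node(node(g(N), node(g(N), m, 3), L), node(N, node(N, V, zero), node(N, V, zero)), node(true, 0, node(m, m, 0))).
Decompose g/1: V = g(V).
Occurs check fails: V occurs in g(V); the equation V = g(V) has no finite solution.

NO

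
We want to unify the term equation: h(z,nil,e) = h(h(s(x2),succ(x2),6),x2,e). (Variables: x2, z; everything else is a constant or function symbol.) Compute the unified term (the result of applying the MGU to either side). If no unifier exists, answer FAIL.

h(h(s(nil),succ(nil),6),nil,e)

Decompose h/3: z = h(s(x2),succ(x2),6),  nil = x2,  e = e.
Bind z := h(s(x2),succ(x2),6); no other remaining equation mentions z.
Bind x2 := nil; no other remaining equation mentions x2. Substituting into the earlier binding gives z := h(s(nil),succ(nil),6).
Delete trivial equation e = e.
Applying the MGU to either side gives h(h(s(nil),succ(nil),6),nil,e).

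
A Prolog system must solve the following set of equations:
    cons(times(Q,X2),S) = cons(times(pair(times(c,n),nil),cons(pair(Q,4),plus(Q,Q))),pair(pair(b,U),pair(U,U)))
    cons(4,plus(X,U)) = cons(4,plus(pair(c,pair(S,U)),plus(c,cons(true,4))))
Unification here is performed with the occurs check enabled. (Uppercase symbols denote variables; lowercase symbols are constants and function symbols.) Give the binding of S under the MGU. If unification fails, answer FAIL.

Decompose cons/2: times(Q,X2) = times(pair(times(c,n),nil),cons(pair(Q,4),plus(Q,Q))),  S = pair(pair(b,U),pair(U,U)).
Decompose times/2: Q = pair(times(c,n),nil),  X2 = cons(pair(Q,4),plus(Q,Q)).
Bind Q := pair(times(c,n),nil); substituting into the one remaining equation that mentions Q gives: X2 = cons(pair(pair(times(c,n),nil),4),plus(pair(times(c,n),nil),pair(times(c,n),nil))).
Bind X2 := cons(pair(pair(times(c,n),nil),4),plus(pair(times(c,n),nil),pair(times(c,n),nil))); no other remaining equation mentions X2.
Bind S := pair(pair(b,U),pair(U,U)); substituting into the remaining equation gives: cons(4,plus(X,U)) = cons(4,plus(pair(c,pair(pair(pair(b,U),pair(U,U)),U)),plus(c,cons(true,4)))).
Decompose cons/2: 4 = 4,  plus(X,U) = plus(pair(c,pair(pair(pair(b,U),pair(U,U)),U)),plus(c,cons(true,4))).
Delete trivial equation 4 = 4.
Decompose plus/2: X = pair(c,pair(pair(pair(b,U),pair(U,U)),U)),  U = plus(c,cons(true,4)).
Bind X := pair(c,pair(pair(pair(b,U),pair(U,U)),U)); no other remaining equation mentions X.
Bind U := plus(c,cons(true,4)). Substituting into the earlier bindings gives S := pair(pair(b,plus(c,cons(true,4))),pair(plus(c,cons(true,4)),plus(c,cons(true,4)))), X := pair(c,pair(pair(pair(b,plus(c,cons(true,4))),pair(plus(c,cons(true,4)),plus(c,cons(true,4)))),plus(c,cons(true,4)))).
MGU = { Q -> pair(times(c,n),nil), X2 -> cons(pair(pair(times(c,n),nil),4),plus(pair(times(c,n),nil),pair(times(c,n),nil))), S -> pair(pair(b,plus(c,cons(true,4))),pair(plus(c,cons(true,4)),plus(c,cons(true,4)))), X -> pair(c,pair(pair(pair(b,plus(c,cons(true,4))),pair(plus(c,cons(true,4)),plus(c,cons(true,4)))),plus(c,cons(true,4)))), U -> plus(c,cons(true,4)) }, so S -> pair(pair(b,plus(c,cons(true,4))),pair(plus(c,cons(true,4)),plus(c,cons(true,4)))).

pair(pair(b,plus(c,cons(true,4))),pair(plus(c,cons(true,4)),plus(c,cons(true,4))))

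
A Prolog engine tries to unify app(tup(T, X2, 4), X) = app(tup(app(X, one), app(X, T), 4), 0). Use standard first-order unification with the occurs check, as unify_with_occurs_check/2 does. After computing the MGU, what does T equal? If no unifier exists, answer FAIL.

Decompose app/2: tup(T, X2, 4) = tup(app(X, one), app(X, T), 4),  X = 0.
Decompose tup/3: T = app(X, one),  X2 = app(X, T),  4 = 4.
Bind T := app(X, one); substituting into the one remaining equation that mentions T gives: X2 = app(X, app(X, one)).
Bind X2 := app(X, app(X, one)); no other remaining equation mentions X2.
Delete trivial equation 4 = 4.
Bind X := 0. Substituting into the earlier bindings gives T := app(0, one), X2 := app(0, app(0, one)).
MGU = { T -> app(0, one), X2 -> app(0, app(0, one)), X -> 0 }, so T -> app(0, one).

app(0, one)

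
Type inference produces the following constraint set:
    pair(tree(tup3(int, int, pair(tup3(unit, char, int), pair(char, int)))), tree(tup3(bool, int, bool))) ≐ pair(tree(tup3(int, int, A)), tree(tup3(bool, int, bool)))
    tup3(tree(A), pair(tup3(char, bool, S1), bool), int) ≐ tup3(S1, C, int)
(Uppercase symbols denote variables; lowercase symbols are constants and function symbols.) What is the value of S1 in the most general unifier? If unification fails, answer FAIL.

tree(pair(tup3(unit, char, int), pair(char, int)))

Decompose pair/2: tree(tup3(int, int, pair(tup3(unit, char, int), pair(char, int)))) ≐ tree(tup3(int, int, A)),  tree(tup3(bool, int, bool)) ≐ tree(tup3(bool, int, bool)).
Decompose tree/1: tup3(int, int, pair(tup3(unit, char, int), pair(char, int))) ≐ tup3(int, int, A).
Decompose tup3/3: int ≐ int,  int ≐ int,  pair(tup3(unit, char, int), pair(char, int)) ≐ A.
Delete trivial equation int ≐ int.
Delete trivial equation int ≐ int.
Bind A := pair(tup3(unit, char, int), pair(char, int)); substituting into the one remaining equation that mentions A gives: tup3(tree(pair(tup3(unit, char, int), pair(char, int))), pair(tup3(char, bool, S1), bool), int) ≐ tup3(S1, C, int).
Delete trivial equation tree(tup3(bool, int, bool)) ≐ tree(tup3(bool, int, bool)).
Decompose tup3/3: tree(pair(tup3(unit, char, int), pair(char, int))) ≐ S1,  pair(tup3(char, bool, S1), bool) ≐ C,  int ≐ int.
Bind S1 := tree(pair(tup3(unit, char, int), pair(char, int))); substituting into the one remaining equation that mentions S1 gives: pair(tup3(char, bool, tree(pair(tup3(unit, char, int), pair(char, int)))), bool) ≐ C.
Bind C := pair(tup3(char, bool, tree(pair(tup3(unit, char, int), pair(char, int)))), bool); no other remaining equation mentions C.
Delete trivial equation int ≐ int.
MGU = { A := pair(tup3(unit, char, int), pair(char, int)), S1 := tree(pair(tup3(unit, char, int), pair(char, int))), C := pair(tup3(char, bool, tree(pair(tup3(unit, char, int), pair(char, int)))), bool) }, so S1 := tree(pair(tup3(unit, char, int), pair(char, int))).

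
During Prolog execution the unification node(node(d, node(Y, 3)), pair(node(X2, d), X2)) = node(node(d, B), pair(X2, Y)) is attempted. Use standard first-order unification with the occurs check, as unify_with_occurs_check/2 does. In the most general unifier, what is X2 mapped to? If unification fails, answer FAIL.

Decompose node/2: node(d, node(Y, 3)) = node(d, B),  pair(node(X2, d), X2) = pair(X2, Y).
Decompose node/2: d = d,  node(Y, 3) = B.
Delete trivial equation d = d.
Bind B := node(Y, 3); no other remaining equation mentions B.
Decompose pair/2: node(X2, d) = X2,  X2 = Y.
Occurs check fails: X2 occurs in node(X2, d); the equation X2 = node(X2, d) has no finite solution.

FAIL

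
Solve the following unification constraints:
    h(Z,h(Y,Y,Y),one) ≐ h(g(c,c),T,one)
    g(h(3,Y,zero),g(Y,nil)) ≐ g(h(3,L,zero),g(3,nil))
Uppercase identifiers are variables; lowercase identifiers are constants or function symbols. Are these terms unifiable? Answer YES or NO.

YES

Decompose h/3: Z ≐ g(c,c),  h(Y,Y,Y) ≐ T,  one ≐ one.
Bind Z := g(c,c); no other remaining equation mentions Z.
Bind T := h(Y,Y,Y); no other remaining equation mentions T.
Delete trivial equation one ≐ one.
Decompose g/2: h(3,Y,zero) ≐ h(3,L,zero),  g(Y,nil) ≐ g(3,nil).
Decompose h/3: 3 ≐ 3,  Y ≐ L,  zero ≐ zero.
Delete trivial equation 3 ≐ 3.
Bind Y := L; substituting into the one remaining equation that mentions Y gives: g(L,nil) ≐ g(3,nil). Substituting into the earlier binding gives T := h(L,L,L).
Delete trivial equation zero ≐ zero.
Decompose g/2: L ≐ 3,  nil ≐ nil.
Bind L := 3; no other remaining equation mentions L. Substituting into the earlier bindings gives T := h(3,3,3), Y := 3.
Delete trivial equation nil ≐ nil.
No equations remain and no clash or occurs-check failure arose, so a unifier exists.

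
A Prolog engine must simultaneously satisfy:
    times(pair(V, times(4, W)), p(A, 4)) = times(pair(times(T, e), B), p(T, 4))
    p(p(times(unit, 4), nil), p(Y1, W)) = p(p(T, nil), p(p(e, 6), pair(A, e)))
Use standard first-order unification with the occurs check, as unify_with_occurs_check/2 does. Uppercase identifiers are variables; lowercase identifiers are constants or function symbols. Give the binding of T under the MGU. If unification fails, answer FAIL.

times(unit, 4)

Decompose times/2: pair(V, times(4, W)) = pair(times(T, e), B),  p(A, 4) = p(T, 4).
Decompose pair/2: V = times(T, e),  times(4, W) = B.
Bind V := times(T, e); no other remaining equation mentions V.
Bind B := times(4, W); no other remaining equation mentions B.
Decompose p/2: A = T,  4 = 4.
Bind A := T; substituting into the one remaining equation that mentions A gives: p(p(times(unit, 4), nil), p(Y1, W)) = p(p(T, nil), p(p(e, 6), pair(T, e))).
Delete trivial equation 4 = 4.
Decompose p/2: p(times(unit, 4), nil) = p(T, nil),  p(Y1, W) = p(p(e, 6), pair(T, e)).
Decompose p/2: times(unit, 4) = T,  nil = nil.
Bind T := times(unit, 4); substituting into the one remaining equation that mentions T gives: p(Y1, W) = p(p(e, 6), pair(times(unit, 4), e)). Substituting into the earlier bindings gives V := times(times(unit, 4), e), A := times(unit, 4).
Delete trivial equation nil = nil.
Decompose p/2: Y1 = p(e, 6),  W = pair(times(unit, 4), e).
Bind Y1 := p(e, 6); no other remaining equation mentions Y1.
Bind W := pair(times(unit, 4), e). Substituting into the earlier binding gives B := times(4, pair(times(unit, 4), e)).
MGU = { V = times(times(unit, 4), e), B = times(4, pair(times(unit, 4), e)), A = times(unit, 4), T = times(unit, 4), Y1 = p(e, 6), W = pair(times(unit, 4), e) }, so T = times(unit, 4).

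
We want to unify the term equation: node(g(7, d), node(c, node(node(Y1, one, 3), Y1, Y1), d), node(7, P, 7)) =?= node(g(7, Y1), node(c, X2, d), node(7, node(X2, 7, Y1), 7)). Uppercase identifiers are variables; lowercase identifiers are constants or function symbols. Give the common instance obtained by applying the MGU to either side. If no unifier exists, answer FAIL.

node(g(7, d), node(c, node(node(d, one, 3), d, d), d), node(7, node(node(node(d, one, 3), d, d), 7, d), 7))

Decompose node/3: g(7, d) =?= g(7, Y1),  node(c, node(node(Y1, one, 3), Y1, Y1), d) =?= node(c, X2, d),  node(7, P, 7) =?= node(7, node(X2, 7, Y1), 7).
Decompose g/2: 7 =?= 7,  d =?= Y1.
Delete trivial equation 7 =?= 7.
Bind Y1 := d; substituting into the remaining equations gives: node(c, node(node(d, one, 3), d, d), d) =?= node(c, X2, d),  node(7, P, 7) =?= node(7, node(X2, 7, d), 7).
Decompose node/3: c =?= c,  node(node(d, one, 3), d, d) =?= X2,  d =?= d.
Delete trivial equation c =?= c.
Bind X2 := node(node(d, one, 3), d, d); substituting into the one remaining equation that mentions X2 gives: node(7, P, 7) =?= node(7, node(node(node(d, one, 3), d, d), 7, d), 7).
Delete trivial equation d =?= d.
Decompose node/3: 7 =?= 7,  P =?= node(node(node(d, one, 3), d, d), 7, d),  7 =?= 7.
Delete trivial equation 7 =?= 7.
Bind P := node(node(node(d, one, 3), d, d), 7, d); no other remaining equation mentions P.
Delete trivial equation 7 =?= 7.
Applying the MGU to either side gives node(g(7, d), node(c, node(node(d, one, 3), d, d), d), node(7, node(node(node(d, one, 3), d, d), 7, d), 7)).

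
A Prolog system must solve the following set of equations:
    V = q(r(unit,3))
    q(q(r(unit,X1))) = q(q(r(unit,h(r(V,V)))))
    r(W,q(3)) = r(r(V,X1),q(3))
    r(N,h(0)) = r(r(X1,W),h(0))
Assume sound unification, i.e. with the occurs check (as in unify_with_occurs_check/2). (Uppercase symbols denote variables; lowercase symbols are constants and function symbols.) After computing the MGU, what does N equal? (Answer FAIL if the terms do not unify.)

Bind V := q(r(unit,3)); substituting into the 2 remaining equations that mention V gives: q(q(r(unit,X1))) = q(q(r(unit,h(r(q(r(unit,3)),q(r(unit,3))))))),  r(W,q(3)) = r(r(q(r(unit,3)),X1),q(3)).
Decompose q/1: q(r(unit,X1)) = q(r(unit,h(r(q(r(unit,3)),q(r(unit,3)))))).
Decompose q/1: r(unit,X1) = r(unit,h(r(q(r(unit,3)),q(r(unit,3))))).
Decompose r/2: unit = unit,  X1 = h(r(q(r(unit,3)),q(r(unit,3)))).
Delete trivial equation unit = unit.
Bind X1 := h(r(q(r(unit,3)),q(r(unit,3)))); substituting into the remaining equations gives: r(W,q(3)) = r(r(q(r(unit,3)),h(r(q(r(unit,3)),q(r(unit,3))))),q(3)),  r(N,h(0)) = r(r(h(r(q(r(unit,3)),q(r(unit,3)))),W),h(0)).
Decompose r/2: W = r(q(r(unit,3)),h(r(q(r(unit,3)),q(r(unit,3))))),  q(3) = q(3).
Bind W := r(q(r(unit,3)),h(r(q(r(unit,3)),q(r(unit,3))))); substituting into the one remaining equation that mentions W gives: r(N,h(0)) = r(r(h(r(q(r(unit,3)),q(r(unit,3)))),r(q(r(unit,3)),h(r(q(r(unit,3)),q(r(unit,3)))))),h(0)).
Delete trivial equation q(3) = q(3).
Decompose r/2: N = r(h(r(q(r(unit,3)),q(r(unit,3)))),r(q(r(unit,3)),h(r(q(r(unit,3)),q(r(unit,3)))))),  h(0) = h(0).
Bind N := r(h(r(q(r(unit,3)),q(r(unit,3)))),r(q(r(unit,3)),h(r(q(r(unit,3)),q(r(unit,3)))))); no other remaining equation mentions N.
Delete trivial equation h(0) = h(0).
MGU = { V ↦ q(r(unit,3)), X1 ↦ h(r(q(r(unit,3)),q(r(unit,3)))), W ↦ r(q(r(unit,3)),h(r(q(r(unit,3)),q(r(unit,3))))), N ↦ r(h(r(q(r(unit,3)),q(r(unit,3)))),r(q(r(unit,3)),h(r(q(r(unit,3)),q(r(unit,3)))))) }, so N ↦ r(h(r(q(r(unit,3)),q(r(unit,3)))),r(q(r(unit,3)),h(r(q(r(unit,3)),q(r(unit,3)))))).

r(h(r(q(r(unit,3)),q(r(unit,3)))),r(q(r(unit,3)),h(r(q(r(unit,3)),q(r(unit,3))))))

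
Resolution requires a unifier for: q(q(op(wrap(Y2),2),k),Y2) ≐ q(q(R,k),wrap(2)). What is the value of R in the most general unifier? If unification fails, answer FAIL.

op(wrap(wrap(2)),2)

Decompose q/2: q(op(wrap(Y2),2),k) ≐ q(R,k),  Y2 ≐ wrap(2).
Decompose q/2: op(wrap(Y2),2) ≐ R,  k ≐ k.
Bind R := op(wrap(Y2),2); no other remaining equation mentions R.
Delete trivial equation k ≐ k.
Bind Y2 := wrap(2). Substituting into the earlier binding gives R := op(wrap(wrap(2)),2).
MGU = { R ↦ op(wrap(wrap(2)),2), Y2 ↦ wrap(2) }, so R ↦ op(wrap(wrap(2)),2).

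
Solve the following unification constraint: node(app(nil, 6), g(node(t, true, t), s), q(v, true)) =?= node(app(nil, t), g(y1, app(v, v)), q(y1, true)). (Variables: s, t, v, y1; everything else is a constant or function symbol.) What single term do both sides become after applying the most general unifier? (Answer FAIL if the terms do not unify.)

Decompose node/3: app(nil, 6) =?= app(nil, t),  g(node(t, true, t), s) =?= g(y1, app(v, v)),  q(v, true) =?= q(y1, true).
Decompose app/2: nil =?= nil,  6 =?= t.
Delete trivial equation nil =?= nil.
Bind t := 6; substituting into the one remaining equation that mentions t gives: g(node(6, true, 6), s) =?= g(y1, app(v, v)).
Decompose g/2: node(6, true, 6) =?= y1,  s =?= app(v, v).
Bind y1 := node(6, true, 6); substituting into the one remaining equation that mentions y1 gives: q(v, true) =?= q(node(6, true, 6), true).
Bind s := app(v, v); no other remaining equation mentions s.
Decompose q/2: v =?= node(6, true, 6),  true =?= true.
Bind v := node(6, true, 6); no other remaining equation mentions v. Substituting into the earlier binding gives s := app(node(6, true, 6), node(6, true, 6)).
Delete trivial equation true =?= true.
Applying the MGU to either side gives node(app(nil, 6), g(node(6, true, 6), app(node(6, true, 6), node(6, true, 6))), q(node(6, true, 6), true)).

node(app(nil, 6), g(node(6, true, 6), app(node(6, true, 6), node(6, true, 6))), q(node(6, true, 6), true))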